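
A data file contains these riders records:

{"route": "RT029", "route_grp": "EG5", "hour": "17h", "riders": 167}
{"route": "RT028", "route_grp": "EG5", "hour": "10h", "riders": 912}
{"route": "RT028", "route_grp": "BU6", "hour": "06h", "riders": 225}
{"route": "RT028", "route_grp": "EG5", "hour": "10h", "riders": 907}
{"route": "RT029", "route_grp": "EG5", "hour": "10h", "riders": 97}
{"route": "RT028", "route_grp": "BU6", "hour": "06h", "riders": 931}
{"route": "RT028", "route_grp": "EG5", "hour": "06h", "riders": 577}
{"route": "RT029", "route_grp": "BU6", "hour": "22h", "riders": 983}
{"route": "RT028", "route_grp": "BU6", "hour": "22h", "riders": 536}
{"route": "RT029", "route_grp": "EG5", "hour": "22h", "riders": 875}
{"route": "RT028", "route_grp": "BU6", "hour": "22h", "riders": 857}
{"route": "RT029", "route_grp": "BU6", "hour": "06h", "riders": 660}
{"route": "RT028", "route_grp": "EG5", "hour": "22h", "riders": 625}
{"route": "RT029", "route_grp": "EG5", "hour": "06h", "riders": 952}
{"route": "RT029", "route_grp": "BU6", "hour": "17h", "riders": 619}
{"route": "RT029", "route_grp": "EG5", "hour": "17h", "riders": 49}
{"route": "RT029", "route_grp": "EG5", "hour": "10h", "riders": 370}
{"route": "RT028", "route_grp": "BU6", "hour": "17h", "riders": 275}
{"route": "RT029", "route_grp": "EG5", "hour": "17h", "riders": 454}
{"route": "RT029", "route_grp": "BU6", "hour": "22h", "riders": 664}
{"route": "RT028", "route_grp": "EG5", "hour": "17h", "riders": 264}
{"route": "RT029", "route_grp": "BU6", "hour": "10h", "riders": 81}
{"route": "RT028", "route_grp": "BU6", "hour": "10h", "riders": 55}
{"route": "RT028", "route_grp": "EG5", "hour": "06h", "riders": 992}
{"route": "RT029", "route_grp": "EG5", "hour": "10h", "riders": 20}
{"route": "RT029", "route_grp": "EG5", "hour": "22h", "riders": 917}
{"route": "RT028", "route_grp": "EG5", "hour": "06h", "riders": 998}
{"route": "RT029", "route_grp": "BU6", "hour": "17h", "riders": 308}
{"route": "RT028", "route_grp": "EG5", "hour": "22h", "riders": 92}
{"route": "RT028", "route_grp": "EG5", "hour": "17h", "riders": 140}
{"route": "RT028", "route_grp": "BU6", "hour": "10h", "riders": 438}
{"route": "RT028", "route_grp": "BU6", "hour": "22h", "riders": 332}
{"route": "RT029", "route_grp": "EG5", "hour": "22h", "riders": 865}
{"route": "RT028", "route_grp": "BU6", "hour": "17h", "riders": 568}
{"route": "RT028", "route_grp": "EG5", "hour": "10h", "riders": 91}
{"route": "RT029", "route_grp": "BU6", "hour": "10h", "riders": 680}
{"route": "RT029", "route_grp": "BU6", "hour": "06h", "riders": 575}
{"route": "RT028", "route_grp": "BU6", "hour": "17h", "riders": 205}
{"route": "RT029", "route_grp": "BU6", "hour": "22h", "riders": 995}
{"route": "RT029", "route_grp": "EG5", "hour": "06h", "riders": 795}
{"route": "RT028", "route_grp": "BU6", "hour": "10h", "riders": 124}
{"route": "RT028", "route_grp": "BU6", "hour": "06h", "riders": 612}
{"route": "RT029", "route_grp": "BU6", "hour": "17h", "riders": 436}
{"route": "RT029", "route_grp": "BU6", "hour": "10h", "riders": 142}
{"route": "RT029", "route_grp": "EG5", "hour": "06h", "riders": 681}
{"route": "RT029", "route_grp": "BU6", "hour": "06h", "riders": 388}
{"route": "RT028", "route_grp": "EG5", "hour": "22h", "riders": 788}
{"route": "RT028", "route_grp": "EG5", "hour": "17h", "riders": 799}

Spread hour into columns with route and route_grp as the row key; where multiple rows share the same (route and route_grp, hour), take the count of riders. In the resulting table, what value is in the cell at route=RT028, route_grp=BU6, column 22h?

3

Rows with route=RT028, route_grp=BU6 and hour=22h: riders values are 536, 857, 332.
3 rows match — count = 3.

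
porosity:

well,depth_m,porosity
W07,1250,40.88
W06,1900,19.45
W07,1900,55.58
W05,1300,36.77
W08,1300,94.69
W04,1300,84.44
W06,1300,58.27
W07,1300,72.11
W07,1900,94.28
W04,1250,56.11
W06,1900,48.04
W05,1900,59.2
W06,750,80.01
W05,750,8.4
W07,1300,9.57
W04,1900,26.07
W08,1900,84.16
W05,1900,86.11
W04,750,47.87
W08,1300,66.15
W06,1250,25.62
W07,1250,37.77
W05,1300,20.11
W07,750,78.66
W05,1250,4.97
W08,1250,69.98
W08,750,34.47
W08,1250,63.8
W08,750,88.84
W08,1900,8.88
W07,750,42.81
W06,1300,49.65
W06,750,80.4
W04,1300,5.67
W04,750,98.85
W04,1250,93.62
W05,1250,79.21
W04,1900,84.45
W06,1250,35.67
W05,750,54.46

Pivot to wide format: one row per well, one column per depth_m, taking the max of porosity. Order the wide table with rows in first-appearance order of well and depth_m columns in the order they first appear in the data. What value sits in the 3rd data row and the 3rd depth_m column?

36.77

With rows in first-appearance order of well, row 3 is well=W05. depth_m columns in first-appearance order: 1250, 1900, 1300, 750; column 3 is 1300.
Long rows with well=W05, depth_m=1300: max(36.77, 20.11) = 36.77.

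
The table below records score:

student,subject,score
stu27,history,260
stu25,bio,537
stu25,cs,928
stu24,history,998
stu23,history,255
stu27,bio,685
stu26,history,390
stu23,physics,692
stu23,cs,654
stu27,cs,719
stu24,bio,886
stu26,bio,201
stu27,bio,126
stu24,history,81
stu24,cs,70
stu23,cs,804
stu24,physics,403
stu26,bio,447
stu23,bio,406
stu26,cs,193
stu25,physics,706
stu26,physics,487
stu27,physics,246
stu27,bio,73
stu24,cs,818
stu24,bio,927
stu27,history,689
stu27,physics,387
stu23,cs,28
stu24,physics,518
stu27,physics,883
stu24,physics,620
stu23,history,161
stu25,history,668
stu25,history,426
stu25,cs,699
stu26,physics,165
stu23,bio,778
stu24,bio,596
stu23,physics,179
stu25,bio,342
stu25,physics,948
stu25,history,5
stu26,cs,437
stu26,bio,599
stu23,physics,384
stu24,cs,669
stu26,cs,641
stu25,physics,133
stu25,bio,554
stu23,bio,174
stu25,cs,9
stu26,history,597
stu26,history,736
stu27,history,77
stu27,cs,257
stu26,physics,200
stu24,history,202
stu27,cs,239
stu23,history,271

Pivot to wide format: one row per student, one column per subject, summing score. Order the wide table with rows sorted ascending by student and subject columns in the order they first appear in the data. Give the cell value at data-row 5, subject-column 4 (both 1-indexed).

With rows sorted ascending by student, row 5 is student=stu27. subject columns in first-appearance order: history, bio, cs, physics; column 4 is physics.
Long rows with student=stu27, subject=physics: 246 + 387 + 883 = 1516.

1516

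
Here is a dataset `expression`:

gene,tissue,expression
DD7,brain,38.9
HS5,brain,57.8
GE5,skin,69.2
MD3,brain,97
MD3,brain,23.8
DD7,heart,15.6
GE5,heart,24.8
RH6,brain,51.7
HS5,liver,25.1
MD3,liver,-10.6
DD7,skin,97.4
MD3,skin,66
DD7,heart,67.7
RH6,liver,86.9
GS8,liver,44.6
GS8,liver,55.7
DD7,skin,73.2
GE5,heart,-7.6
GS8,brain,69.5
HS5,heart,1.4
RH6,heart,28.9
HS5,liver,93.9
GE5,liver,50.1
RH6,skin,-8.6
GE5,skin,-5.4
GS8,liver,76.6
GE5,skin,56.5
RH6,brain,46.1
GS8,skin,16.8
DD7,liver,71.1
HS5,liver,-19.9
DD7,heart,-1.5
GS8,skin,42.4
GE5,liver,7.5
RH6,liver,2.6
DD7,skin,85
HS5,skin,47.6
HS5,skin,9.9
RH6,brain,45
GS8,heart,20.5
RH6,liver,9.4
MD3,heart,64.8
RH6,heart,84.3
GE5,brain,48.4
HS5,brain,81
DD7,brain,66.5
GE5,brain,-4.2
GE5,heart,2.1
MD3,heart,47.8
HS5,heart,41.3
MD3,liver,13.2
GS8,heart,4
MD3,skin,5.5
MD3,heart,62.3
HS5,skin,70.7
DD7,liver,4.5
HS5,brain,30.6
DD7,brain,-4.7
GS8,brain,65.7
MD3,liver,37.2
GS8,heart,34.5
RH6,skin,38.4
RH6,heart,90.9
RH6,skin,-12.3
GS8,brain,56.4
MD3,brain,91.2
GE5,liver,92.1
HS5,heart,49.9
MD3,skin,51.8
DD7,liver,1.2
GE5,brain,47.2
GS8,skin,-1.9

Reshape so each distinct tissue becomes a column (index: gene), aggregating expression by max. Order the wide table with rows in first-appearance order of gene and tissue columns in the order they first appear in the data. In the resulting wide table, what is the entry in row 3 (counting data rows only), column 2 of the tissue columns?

With rows in first-appearance order of gene, row 3 is gene=GE5. tissue columns in first-appearance order: brain, skin, heart, liver; column 2 is skin.
Long rows with gene=GE5, tissue=skin: max(69.2, -5.4, 56.5) = 69.2.

69.2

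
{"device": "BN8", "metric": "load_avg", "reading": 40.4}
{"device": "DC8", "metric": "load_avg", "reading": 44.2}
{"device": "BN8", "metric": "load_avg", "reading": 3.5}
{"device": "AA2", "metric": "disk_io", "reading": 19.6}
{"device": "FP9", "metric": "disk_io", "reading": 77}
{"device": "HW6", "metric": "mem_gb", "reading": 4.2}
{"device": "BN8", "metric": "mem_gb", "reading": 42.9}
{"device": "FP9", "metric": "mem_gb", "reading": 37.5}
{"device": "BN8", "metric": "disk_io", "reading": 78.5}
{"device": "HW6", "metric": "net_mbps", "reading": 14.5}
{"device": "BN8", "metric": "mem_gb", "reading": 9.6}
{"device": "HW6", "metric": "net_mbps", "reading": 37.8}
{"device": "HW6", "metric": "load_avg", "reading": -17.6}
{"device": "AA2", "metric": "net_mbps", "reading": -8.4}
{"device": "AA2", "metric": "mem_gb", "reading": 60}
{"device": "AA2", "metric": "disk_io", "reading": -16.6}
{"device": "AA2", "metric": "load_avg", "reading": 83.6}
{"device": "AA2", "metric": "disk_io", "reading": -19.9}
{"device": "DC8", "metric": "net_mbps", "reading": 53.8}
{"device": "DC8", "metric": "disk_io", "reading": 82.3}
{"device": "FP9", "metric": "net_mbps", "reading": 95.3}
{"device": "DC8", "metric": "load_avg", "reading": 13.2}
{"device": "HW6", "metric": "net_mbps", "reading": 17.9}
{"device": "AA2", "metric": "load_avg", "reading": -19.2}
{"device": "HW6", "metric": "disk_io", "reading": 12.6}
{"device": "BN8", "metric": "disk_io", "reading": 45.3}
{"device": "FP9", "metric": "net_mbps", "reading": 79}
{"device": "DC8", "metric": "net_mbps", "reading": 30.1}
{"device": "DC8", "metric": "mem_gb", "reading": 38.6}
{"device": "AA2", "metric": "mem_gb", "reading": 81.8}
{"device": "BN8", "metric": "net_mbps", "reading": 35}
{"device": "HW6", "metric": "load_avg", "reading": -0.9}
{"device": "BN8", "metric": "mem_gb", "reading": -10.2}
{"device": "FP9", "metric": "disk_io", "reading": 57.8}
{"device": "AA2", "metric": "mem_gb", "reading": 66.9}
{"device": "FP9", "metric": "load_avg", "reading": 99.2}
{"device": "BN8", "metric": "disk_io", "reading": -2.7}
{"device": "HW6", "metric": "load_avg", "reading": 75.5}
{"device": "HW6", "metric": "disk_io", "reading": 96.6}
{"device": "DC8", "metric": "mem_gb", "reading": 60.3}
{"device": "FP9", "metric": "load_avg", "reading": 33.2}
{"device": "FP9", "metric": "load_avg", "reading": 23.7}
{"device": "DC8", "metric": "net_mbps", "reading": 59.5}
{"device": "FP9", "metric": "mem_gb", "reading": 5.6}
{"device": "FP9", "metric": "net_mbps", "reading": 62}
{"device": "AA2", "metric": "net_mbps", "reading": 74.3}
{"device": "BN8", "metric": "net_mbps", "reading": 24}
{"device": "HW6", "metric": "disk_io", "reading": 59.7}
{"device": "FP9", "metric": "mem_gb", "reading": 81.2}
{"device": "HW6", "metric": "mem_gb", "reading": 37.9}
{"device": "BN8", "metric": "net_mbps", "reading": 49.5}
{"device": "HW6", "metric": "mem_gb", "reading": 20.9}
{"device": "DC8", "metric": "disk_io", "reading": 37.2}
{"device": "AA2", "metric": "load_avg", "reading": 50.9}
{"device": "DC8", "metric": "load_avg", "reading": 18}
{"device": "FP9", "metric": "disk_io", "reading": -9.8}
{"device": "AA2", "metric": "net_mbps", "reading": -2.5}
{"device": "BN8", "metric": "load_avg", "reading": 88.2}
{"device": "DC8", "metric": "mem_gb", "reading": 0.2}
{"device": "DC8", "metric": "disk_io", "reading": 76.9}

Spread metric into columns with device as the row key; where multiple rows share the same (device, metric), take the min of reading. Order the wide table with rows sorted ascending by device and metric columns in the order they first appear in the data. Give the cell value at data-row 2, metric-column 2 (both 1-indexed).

With rows sorted ascending by device, row 2 is device=BN8. metric columns in first-appearance order: load_avg, disk_io, mem_gb, net_mbps; column 2 is disk_io.
Long rows with device=BN8, metric=disk_io: min(78.5, 45.3, -2.7) = -2.7.

-2.7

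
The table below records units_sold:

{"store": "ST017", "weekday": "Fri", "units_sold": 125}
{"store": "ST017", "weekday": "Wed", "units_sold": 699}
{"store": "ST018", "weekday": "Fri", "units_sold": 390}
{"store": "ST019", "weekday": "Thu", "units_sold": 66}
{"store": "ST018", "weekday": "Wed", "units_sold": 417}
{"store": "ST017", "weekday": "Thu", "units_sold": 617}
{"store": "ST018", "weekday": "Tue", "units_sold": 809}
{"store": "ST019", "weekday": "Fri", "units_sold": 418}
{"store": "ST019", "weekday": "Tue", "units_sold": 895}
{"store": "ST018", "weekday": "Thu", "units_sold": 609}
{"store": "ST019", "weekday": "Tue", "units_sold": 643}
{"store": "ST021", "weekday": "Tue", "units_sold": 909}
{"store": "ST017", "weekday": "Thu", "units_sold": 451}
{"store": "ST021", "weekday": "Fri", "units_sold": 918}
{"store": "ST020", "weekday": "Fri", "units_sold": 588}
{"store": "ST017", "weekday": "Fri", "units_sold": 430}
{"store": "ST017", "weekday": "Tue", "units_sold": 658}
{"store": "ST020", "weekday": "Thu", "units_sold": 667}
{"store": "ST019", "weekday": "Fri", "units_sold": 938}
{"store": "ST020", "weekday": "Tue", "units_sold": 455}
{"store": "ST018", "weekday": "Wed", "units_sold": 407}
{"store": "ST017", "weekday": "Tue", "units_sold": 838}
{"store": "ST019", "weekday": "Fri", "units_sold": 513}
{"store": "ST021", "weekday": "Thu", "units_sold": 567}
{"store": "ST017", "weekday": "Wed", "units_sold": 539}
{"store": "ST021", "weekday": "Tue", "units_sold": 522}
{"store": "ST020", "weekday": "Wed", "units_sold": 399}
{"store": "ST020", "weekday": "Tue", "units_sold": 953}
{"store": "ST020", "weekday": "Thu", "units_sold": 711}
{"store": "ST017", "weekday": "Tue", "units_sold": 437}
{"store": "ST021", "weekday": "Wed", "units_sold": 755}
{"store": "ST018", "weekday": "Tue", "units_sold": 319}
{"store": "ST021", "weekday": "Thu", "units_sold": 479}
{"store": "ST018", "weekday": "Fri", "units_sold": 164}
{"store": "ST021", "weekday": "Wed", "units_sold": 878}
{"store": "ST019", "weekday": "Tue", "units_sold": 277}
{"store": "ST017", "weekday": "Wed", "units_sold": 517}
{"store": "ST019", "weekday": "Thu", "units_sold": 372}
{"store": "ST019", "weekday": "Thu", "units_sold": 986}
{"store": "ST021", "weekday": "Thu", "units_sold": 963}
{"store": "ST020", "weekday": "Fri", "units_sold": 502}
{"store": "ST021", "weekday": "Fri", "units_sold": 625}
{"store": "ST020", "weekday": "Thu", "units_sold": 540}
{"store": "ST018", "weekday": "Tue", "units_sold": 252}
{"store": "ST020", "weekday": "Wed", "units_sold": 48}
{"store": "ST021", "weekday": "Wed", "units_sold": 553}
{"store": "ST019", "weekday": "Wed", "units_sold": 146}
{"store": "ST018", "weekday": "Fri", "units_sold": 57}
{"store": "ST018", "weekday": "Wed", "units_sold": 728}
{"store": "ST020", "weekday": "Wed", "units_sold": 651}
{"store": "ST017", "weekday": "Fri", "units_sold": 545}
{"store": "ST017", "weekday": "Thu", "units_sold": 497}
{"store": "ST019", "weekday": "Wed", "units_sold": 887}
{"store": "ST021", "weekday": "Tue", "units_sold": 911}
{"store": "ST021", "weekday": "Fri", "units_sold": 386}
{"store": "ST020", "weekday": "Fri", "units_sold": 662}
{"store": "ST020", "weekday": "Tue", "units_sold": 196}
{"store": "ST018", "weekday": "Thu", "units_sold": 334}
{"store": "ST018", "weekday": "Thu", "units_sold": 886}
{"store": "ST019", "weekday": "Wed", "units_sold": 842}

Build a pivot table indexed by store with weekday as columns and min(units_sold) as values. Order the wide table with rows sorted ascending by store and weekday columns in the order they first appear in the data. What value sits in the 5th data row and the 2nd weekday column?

With rows sorted ascending by store, row 5 is store=ST021. weekday columns in first-appearance order: Fri, Wed, Thu, Tue; column 2 is Wed.
Long rows with store=ST021, weekday=Wed: min(755, 878, 553) = 553.

553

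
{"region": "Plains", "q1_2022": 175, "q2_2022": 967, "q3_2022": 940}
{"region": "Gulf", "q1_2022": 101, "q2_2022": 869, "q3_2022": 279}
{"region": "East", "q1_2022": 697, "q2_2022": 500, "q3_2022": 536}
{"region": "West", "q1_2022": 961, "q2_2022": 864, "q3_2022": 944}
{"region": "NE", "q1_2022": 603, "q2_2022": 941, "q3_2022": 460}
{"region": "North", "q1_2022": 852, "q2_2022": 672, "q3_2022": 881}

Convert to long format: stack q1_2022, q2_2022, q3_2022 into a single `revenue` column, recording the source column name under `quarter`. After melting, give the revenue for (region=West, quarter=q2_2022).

864

Unpivoting turns each (region, wide-column) pair into one long row.
The wide cell at row West, column q2_2022 holds 864, so the long row (West, q2_2022) has revenue=864.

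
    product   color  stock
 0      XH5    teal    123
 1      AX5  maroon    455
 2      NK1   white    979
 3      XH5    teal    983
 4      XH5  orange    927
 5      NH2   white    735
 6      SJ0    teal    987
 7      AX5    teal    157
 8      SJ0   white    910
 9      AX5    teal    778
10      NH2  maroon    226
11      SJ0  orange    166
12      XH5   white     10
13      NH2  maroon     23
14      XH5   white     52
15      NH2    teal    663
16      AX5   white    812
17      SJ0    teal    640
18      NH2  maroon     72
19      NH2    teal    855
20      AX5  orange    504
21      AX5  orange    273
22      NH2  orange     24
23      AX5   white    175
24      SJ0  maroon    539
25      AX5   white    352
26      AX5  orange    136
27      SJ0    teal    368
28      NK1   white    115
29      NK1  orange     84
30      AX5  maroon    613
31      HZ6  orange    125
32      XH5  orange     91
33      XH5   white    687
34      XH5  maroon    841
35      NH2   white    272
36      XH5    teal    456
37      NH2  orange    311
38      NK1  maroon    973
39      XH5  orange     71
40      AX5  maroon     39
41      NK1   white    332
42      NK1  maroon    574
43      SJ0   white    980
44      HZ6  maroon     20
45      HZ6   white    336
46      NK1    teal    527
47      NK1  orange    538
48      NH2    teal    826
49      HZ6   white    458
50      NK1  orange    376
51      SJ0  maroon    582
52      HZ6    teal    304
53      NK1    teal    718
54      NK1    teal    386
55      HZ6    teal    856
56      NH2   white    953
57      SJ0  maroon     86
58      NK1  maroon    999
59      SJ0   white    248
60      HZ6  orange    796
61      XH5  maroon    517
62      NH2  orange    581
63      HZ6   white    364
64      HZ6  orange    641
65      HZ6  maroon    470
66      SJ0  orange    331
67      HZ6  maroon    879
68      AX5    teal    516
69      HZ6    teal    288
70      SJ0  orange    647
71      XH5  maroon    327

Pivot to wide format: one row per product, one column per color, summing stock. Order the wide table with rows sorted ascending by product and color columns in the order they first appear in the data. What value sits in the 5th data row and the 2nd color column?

1207

With rows sorted ascending by product, row 5 is product=SJ0. color columns in first-appearance order: teal, maroon, white, orange; column 2 is maroon.
Long rows with product=SJ0, color=maroon: 539 + 582 + 86 = 1207.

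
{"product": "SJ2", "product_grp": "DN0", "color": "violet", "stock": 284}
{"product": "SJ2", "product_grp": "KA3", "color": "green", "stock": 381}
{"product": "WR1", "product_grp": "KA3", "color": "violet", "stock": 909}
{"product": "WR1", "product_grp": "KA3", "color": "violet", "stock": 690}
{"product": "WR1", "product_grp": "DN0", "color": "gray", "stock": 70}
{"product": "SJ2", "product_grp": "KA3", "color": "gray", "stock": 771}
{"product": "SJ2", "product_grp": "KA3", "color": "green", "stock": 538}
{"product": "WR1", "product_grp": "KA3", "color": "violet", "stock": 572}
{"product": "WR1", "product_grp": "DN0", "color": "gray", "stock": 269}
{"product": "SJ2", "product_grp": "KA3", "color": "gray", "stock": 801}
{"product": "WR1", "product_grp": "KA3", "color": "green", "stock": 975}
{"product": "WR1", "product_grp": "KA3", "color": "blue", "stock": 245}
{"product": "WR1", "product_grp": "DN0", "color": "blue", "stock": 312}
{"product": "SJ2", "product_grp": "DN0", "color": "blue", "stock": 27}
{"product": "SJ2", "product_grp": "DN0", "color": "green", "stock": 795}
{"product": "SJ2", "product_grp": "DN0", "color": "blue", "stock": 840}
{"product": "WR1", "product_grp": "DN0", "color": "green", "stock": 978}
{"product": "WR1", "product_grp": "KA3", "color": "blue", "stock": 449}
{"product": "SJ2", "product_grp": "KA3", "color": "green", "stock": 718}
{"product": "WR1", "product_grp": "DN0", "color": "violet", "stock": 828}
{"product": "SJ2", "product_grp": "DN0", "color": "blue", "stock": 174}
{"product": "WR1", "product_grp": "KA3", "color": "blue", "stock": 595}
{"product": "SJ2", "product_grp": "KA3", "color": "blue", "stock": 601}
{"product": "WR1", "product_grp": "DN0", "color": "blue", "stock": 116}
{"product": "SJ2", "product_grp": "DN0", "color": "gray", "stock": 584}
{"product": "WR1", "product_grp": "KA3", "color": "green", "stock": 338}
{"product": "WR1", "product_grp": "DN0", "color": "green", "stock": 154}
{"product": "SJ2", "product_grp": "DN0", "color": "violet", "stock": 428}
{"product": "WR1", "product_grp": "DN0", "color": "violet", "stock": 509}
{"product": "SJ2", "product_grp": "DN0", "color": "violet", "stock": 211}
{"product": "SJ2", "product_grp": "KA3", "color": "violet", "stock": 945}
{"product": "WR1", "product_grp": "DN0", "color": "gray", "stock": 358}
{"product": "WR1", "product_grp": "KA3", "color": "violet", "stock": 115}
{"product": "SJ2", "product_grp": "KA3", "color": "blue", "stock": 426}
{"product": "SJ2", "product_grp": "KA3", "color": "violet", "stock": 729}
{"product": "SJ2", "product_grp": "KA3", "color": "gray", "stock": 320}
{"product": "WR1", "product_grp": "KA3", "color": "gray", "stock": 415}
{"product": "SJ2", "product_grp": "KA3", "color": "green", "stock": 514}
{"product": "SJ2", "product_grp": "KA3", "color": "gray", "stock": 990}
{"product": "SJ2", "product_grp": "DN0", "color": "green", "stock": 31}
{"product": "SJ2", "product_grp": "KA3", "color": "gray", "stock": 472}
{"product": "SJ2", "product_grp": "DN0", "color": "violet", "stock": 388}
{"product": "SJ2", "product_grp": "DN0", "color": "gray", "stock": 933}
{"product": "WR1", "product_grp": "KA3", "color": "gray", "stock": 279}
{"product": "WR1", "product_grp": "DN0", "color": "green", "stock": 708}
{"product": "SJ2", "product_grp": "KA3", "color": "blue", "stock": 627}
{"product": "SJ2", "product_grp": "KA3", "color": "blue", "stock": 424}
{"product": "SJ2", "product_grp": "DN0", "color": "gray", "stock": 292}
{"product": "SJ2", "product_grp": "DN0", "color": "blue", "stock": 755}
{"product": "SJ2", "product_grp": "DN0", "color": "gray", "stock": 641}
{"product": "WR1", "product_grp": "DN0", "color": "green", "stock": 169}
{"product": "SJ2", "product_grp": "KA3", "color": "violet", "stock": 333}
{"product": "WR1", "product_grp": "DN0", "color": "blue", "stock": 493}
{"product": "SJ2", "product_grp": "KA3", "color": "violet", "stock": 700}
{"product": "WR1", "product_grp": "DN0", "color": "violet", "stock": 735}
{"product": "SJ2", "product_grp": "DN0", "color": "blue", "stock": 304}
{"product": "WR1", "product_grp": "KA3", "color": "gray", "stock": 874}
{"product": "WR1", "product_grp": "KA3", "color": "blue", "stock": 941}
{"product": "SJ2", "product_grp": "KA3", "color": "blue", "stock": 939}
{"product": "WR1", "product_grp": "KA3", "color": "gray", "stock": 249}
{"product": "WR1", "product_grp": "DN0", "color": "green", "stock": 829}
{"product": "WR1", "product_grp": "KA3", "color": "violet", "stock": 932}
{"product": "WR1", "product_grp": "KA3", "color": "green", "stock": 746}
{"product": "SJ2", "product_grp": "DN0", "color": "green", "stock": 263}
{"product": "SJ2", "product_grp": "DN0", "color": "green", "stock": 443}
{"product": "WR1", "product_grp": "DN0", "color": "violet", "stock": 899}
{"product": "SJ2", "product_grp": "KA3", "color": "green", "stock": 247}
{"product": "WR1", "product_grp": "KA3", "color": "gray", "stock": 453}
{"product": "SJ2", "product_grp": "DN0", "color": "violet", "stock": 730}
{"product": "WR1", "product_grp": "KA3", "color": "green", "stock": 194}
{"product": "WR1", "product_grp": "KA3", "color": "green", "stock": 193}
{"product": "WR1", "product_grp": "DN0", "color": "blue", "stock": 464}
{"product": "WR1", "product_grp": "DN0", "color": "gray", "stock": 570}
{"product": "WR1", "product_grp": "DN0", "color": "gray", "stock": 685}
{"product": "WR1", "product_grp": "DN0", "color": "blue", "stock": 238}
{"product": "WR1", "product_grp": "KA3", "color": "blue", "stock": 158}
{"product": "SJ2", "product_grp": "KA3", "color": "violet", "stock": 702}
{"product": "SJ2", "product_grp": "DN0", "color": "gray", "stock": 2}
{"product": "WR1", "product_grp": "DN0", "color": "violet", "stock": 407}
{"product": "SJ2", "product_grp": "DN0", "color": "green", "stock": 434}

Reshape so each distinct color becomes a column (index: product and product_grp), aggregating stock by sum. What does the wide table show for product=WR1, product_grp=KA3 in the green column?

Rows with product=WR1, product_grp=KA3 and color=green: stock values are 975, 338, 746, 194, 193.
975 + 338 + 746 + 194 + 193 = 2446.

2446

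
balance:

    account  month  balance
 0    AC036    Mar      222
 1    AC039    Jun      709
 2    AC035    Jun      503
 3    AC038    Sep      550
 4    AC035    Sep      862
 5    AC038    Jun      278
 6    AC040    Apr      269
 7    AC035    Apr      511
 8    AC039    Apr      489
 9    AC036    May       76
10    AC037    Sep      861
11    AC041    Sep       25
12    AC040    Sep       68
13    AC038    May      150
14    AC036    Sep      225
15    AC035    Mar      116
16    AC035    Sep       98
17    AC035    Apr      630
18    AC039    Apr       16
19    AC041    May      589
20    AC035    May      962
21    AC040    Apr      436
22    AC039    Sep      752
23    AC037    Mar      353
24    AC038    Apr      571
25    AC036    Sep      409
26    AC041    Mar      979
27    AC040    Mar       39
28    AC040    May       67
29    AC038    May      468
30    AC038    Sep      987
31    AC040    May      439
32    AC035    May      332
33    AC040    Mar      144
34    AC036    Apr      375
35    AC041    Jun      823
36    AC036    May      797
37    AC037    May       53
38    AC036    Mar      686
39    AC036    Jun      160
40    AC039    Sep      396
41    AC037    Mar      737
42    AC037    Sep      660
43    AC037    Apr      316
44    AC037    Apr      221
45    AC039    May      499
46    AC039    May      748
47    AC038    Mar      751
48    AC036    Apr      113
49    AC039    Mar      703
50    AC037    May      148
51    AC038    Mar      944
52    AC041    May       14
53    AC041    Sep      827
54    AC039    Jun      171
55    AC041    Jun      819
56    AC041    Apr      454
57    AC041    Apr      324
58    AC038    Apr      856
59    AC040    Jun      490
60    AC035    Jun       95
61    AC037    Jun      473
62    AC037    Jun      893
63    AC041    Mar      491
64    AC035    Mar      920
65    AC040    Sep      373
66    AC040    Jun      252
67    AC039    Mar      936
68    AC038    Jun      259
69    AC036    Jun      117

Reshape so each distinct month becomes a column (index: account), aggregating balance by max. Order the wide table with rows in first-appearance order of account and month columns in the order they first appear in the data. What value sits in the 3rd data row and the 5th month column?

962

With rows in first-appearance order of account, row 3 is account=AC035. month columns in first-appearance order: Mar, Jun, Sep, Apr, May; column 5 is May.
Long rows with account=AC035, month=May: max(962, 332) = 962.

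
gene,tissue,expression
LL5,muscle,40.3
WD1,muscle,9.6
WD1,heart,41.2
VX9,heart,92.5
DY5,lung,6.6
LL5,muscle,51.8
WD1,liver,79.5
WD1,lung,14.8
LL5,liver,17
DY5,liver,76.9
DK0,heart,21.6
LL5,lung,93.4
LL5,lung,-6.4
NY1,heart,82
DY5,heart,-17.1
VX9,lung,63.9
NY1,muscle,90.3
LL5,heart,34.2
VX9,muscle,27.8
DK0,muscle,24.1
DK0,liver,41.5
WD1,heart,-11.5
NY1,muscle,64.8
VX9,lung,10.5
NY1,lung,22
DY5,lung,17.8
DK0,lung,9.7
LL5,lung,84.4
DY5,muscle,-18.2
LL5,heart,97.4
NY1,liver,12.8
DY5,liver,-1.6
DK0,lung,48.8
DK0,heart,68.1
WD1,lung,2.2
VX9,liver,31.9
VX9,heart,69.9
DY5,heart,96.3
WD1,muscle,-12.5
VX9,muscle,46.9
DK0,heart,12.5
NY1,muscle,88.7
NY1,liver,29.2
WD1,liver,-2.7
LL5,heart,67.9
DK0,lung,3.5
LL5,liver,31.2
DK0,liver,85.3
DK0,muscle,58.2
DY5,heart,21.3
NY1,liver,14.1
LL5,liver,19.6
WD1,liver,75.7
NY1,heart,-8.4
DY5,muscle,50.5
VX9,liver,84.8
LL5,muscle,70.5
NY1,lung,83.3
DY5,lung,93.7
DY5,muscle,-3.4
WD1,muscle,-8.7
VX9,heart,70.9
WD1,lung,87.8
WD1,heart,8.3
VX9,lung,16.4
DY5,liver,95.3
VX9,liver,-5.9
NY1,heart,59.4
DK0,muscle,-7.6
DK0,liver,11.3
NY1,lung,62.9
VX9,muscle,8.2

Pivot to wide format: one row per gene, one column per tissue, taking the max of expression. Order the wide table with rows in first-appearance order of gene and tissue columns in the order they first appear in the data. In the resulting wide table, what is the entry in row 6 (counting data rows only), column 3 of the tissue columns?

83.3

With rows in first-appearance order of gene, row 6 is gene=NY1. tissue columns in first-appearance order: muscle, heart, lung, liver; column 3 is lung.
Long rows with gene=NY1, tissue=lung: max(22, 83.3, 62.9) = 83.3.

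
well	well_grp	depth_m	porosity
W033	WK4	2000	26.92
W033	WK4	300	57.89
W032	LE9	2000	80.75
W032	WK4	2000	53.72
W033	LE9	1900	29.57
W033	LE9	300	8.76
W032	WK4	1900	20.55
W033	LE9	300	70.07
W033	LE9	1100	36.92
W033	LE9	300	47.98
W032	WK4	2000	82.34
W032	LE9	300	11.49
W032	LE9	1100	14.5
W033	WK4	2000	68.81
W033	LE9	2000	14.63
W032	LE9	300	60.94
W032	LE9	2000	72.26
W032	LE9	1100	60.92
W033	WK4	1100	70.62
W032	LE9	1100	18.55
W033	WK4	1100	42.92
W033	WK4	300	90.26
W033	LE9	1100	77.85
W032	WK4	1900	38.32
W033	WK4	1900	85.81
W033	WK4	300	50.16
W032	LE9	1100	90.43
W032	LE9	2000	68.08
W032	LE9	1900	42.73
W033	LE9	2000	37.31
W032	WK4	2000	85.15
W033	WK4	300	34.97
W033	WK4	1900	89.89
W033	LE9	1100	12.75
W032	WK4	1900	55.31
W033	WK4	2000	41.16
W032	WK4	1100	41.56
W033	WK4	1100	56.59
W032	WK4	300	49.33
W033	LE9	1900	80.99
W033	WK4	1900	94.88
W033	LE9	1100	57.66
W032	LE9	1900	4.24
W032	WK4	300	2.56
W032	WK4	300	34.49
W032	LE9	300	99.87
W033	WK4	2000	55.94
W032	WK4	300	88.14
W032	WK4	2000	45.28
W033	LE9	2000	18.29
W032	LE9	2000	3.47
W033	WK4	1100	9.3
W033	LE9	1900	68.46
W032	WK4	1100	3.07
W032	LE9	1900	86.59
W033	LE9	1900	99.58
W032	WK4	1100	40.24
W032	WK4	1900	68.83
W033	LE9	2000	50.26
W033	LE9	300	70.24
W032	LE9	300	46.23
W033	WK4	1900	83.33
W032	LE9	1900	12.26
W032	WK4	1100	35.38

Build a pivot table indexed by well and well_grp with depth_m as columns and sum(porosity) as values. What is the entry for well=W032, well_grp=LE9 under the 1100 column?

Rows with well=W032, well_grp=LE9 and depth_m=1100: porosity values are 14.5, 60.92, 18.55, 90.43.
14.5 + 60.92 + 18.55 + 90.43 = 184.40.

184.40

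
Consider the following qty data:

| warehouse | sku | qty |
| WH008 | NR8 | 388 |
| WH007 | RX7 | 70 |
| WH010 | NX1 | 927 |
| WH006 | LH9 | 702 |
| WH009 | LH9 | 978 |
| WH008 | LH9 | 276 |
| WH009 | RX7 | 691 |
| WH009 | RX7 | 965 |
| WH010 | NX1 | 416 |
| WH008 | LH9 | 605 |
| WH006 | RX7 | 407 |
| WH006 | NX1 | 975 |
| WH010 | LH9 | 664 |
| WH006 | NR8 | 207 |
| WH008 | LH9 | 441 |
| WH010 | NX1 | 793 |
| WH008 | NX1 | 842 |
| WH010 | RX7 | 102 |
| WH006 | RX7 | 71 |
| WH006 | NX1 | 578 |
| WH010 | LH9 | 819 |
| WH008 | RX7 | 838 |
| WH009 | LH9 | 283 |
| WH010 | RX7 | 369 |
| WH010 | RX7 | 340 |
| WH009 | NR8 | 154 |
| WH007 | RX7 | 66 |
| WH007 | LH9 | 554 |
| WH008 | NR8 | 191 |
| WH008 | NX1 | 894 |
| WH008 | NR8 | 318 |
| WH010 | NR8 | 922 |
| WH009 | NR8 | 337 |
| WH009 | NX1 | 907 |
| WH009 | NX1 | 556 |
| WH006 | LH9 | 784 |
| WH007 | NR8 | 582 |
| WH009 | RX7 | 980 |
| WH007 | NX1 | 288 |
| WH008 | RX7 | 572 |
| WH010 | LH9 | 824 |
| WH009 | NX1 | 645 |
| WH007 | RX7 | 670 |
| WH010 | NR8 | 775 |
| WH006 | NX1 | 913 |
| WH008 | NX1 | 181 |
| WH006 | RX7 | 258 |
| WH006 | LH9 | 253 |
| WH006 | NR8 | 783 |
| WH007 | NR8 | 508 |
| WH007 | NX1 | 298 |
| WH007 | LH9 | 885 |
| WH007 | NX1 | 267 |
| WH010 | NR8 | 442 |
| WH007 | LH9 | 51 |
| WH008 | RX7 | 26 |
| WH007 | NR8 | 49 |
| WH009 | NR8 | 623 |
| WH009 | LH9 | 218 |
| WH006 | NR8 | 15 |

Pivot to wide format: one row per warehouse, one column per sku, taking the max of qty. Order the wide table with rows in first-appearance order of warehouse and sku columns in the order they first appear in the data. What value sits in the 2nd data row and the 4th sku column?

885

With rows in first-appearance order of warehouse, row 2 is warehouse=WH007. sku columns in first-appearance order: NR8, RX7, NX1, LH9; column 4 is LH9.
Long rows with warehouse=WH007, sku=LH9: max(554, 885, 51) = 885.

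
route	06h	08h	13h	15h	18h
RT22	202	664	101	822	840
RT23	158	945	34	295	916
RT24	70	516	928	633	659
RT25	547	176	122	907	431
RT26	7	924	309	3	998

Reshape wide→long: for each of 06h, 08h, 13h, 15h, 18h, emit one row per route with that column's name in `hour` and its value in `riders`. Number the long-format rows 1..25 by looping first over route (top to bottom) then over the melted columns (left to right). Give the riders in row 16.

547

25 rows total (5 × 5). Row 16: index ⌊(16-1)/5⌋ = 3 into route → RT25; (16-1) mod 5 = 0 into the melted columns → 06h.
So row 16 is (RT25, 06h, 547); riders = 547.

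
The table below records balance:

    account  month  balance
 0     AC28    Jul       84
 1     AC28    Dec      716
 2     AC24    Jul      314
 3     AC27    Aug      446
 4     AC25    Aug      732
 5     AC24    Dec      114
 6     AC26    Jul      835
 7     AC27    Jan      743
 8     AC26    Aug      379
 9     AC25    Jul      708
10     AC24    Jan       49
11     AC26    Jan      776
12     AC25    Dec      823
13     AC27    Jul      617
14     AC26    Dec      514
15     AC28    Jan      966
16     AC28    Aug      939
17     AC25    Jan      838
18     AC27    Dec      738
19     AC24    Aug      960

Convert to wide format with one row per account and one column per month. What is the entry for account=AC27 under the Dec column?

Wide layout: rows indexed by account, columns are the 4 distinct month values (Jul, Dec, Aug, Jan).
Cell (account=AC27, month=Dec) draws from the long row where account=AC27 and month=Dec, which has balance=738.

738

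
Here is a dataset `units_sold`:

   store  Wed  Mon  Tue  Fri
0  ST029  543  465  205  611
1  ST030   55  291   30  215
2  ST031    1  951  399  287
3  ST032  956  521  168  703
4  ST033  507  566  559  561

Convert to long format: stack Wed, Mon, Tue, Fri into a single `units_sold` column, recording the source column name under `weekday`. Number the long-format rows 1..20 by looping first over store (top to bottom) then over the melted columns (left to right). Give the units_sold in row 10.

951

20 rows total (5 × 4). Row 10: index ⌊(10-1)/4⌋ = 2 into store → ST031; (10-1) mod 4 = 1 into the melted columns → Mon.
So row 10 is (ST031, Mon, 951); units_sold = 951.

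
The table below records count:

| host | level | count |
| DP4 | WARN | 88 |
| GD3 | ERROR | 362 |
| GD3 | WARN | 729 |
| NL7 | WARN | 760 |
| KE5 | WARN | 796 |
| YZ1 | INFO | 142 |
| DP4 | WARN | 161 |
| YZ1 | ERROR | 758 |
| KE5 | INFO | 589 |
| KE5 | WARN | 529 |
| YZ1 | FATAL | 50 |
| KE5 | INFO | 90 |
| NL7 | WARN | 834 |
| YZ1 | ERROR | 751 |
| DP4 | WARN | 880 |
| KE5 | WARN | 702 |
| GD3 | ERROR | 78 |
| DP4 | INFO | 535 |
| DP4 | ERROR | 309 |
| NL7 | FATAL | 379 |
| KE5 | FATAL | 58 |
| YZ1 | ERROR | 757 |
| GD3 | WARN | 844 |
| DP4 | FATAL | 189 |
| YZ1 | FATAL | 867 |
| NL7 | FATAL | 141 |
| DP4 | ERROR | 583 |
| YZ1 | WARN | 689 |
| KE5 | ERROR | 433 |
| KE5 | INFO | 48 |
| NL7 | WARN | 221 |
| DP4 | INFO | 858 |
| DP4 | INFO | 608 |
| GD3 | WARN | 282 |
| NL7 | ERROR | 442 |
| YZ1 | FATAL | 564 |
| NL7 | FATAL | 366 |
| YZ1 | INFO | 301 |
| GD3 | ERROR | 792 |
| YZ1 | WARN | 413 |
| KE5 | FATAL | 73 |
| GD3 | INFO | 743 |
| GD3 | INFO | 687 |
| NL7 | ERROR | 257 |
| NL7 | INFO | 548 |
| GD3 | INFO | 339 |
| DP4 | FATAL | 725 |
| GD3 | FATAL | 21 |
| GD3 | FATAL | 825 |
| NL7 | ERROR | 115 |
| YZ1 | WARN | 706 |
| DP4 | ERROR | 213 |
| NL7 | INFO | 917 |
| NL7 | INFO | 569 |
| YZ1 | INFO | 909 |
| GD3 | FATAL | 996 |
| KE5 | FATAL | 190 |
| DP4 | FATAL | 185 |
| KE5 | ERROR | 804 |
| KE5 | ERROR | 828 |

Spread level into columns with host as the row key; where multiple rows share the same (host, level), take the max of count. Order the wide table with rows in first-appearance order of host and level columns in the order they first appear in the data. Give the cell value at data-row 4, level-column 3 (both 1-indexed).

With rows in first-appearance order of host, row 4 is host=KE5. level columns in first-appearance order: WARN, ERROR, INFO, FATAL; column 3 is INFO.
Long rows with host=KE5, level=INFO: max(589, 90, 48) = 589.

589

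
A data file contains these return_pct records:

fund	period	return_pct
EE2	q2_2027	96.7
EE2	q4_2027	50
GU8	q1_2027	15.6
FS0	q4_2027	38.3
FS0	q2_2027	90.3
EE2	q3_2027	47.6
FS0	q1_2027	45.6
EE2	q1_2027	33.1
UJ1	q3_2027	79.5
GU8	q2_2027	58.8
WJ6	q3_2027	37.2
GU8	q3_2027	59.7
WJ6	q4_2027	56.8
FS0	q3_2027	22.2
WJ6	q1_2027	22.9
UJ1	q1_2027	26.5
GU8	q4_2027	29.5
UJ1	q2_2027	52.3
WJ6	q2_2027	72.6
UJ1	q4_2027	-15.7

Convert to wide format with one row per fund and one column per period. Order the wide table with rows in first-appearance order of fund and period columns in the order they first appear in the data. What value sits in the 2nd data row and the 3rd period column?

15.6

With rows in first-appearance order of fund, row 2 is fund=GU8. period columns in first-appearance order: q2_2027, q4_2027, q1_2027, q3_2027; column 3 is q1_2027.
Long rows with fund=GU8, period=q1_2027: return_pct = 15.6.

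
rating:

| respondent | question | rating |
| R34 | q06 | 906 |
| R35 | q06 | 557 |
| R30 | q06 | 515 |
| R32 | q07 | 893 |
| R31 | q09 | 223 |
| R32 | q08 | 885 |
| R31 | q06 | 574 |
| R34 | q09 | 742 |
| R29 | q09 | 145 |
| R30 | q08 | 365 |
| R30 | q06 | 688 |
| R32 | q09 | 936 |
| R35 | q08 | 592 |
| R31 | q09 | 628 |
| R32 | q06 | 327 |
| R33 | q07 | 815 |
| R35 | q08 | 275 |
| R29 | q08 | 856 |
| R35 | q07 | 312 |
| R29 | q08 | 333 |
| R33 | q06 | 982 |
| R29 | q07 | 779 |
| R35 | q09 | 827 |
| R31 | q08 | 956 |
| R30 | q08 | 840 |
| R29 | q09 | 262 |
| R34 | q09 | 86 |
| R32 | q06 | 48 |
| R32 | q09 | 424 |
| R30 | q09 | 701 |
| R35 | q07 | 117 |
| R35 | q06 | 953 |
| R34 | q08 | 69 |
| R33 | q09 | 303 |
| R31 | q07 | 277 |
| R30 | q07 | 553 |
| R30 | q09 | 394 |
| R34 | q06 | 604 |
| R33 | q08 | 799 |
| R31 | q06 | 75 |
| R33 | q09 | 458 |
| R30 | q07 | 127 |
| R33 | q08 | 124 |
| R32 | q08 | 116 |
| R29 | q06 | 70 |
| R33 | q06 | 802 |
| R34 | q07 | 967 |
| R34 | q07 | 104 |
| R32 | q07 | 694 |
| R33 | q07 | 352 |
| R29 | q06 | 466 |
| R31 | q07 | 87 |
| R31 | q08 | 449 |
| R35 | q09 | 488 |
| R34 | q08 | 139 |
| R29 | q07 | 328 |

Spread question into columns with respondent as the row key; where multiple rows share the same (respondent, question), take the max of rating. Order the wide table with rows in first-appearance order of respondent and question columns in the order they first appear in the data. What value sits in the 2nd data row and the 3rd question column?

With rows in first-appearance order of respondent, row 2 is respondent=R35. question columns in first-appearance order: q06, q07, q09, q08; column 3 is q09.
Long rows with respondent=R35, question=q09: max(827, 488) = 827.

827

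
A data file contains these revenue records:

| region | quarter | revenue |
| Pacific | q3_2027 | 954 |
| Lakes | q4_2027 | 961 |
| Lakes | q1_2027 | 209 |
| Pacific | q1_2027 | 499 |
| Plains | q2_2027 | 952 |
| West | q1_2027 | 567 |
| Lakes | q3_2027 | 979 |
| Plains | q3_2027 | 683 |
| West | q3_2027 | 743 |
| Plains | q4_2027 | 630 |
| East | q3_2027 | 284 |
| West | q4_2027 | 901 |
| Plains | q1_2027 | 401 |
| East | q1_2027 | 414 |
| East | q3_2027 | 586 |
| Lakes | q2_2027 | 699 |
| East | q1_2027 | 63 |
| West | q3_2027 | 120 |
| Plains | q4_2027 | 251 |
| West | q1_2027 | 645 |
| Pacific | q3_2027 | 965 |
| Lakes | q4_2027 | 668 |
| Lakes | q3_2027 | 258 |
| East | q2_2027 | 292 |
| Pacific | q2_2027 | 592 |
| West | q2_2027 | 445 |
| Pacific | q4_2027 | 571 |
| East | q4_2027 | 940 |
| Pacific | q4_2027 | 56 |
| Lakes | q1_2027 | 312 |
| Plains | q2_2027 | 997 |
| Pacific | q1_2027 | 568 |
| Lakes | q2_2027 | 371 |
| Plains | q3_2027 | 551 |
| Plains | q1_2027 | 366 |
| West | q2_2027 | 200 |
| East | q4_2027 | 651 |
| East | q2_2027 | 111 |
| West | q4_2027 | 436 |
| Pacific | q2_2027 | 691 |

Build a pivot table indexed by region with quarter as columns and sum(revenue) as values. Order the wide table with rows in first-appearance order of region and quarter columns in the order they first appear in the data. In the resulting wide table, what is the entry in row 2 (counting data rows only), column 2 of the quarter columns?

With rows in first-appearance order of region, row 2 is region=Lakes. quarter columns in first-appearance order: q3_2027, q4_2027, q1_2027, q2_2027; column 2 is q4_2027.
Long rows with region=Lakes, quarter=q4_2027: 961 + 668 = 1629.

1629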